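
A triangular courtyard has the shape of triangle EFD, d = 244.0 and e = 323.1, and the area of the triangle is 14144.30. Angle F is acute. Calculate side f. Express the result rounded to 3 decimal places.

From area = ½·d·e·sin F, we get sin F = 2·area/(d·e) ≈ 0.35883.
Taking the acute solution, ∠F ≈ 21.03°.
Law of cosines then gives f ≈ 129.45.

129.449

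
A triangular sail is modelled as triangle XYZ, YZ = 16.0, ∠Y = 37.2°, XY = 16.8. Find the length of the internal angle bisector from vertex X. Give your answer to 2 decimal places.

By the law of cosines, ZX² = XY² + YZ² − 2·XY·YZ·cos Y = 110.03, so ZX ≈ 10.489.
Law of cosines again: cos X = (ZX² + XY² − YZ²)/(2·ZX·XY) ≈ 0.38663, so ∠X ≈ 67.25°.
The bisector from X has length 2·ZX·XY·cos(∠X/2)/(ZX+XY) ≈ 10.754.

t_X ≈ 10.75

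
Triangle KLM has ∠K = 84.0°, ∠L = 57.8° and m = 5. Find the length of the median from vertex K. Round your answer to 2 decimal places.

m_K ≈ 4.44

The third angle is ∠M = 180° − ∠K − ∠L = 38.20°.
Law of sines: k = m·sin K/sin M ≈ 8.041.
Law of sines: l = m·sin L/sin M ≈ 6.8417.
Median from K: ½√(2·l² + 2·m² − k²) ≈ 4.443.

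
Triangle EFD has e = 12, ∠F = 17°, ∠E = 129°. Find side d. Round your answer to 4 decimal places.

8.6346

The third angle is ∠D = 180° − ∠E − ∠F = 34.00°.
Law of sines: d = e·sin D/sin E ≈ 8.6346.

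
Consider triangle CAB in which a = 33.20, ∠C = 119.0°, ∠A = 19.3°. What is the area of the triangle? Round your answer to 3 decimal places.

area ≈ 970.168

The third angle is ∠B = 180° − ∠C − ∠A = 41.70°.
Law of sines: c = a·sin C/sin A ≈ 87.855.
Law of sines: b = a·sin B/sin A ≈ 66.822.
Area = ½·a·c·sin B ≈ 970.17.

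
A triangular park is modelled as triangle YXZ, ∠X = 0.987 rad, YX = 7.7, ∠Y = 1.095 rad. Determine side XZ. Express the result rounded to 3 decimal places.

7.848

The third angle is ∠Z = π − ∠Y − ∠X = 1.060 rad.
Law of sines: XZ = YX·sin Y/sin Z ≈ 7.8481.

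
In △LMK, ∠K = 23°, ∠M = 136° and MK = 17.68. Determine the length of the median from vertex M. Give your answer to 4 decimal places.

6.9616

The third angle is ∠L = 180° − ∠M − ∠K = 21.00°.
Law of sines: KL = MK·sin M/sin L ≈ 34.271.
Law of sines: LM = MK·sin K/sin L ≈ 19.277.
Median from M: ½√(2·LM² + 2·MK² − KL²) ≈ 6.9616.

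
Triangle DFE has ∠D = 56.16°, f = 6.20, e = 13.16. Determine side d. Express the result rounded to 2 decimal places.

By the law of cosines, d² = f² + e² − 2·f·e·cos D = 120.75, so d ≈ 10.989.

10.99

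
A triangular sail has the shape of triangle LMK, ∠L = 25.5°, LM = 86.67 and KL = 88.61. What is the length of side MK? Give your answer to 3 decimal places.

38.730

By the law of cosines, MK² = KL² + LM² − 2·KL·LM·cos L = 1500, so MK ≈ 38.73.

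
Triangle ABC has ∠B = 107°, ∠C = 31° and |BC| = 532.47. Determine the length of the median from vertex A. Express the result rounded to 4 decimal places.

The third angle is ∠A = 180° − ∠B − ∠C = 42.00°.
Law of sines: |CA| = |BC|·sin B/sin A ≈ 760.99.
Law of sines: |AB| = |BC|·sin C/sin A ≈ 409.85.
Median from A: ½√(2·|CA|² + 2·|AB|² − |BC|²) ≈ 550.15.

m_A ≈ 550.1472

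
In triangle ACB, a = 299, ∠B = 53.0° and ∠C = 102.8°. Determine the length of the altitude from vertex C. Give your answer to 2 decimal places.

h_C ≈ 238.79

The third angle is ∠A = 180° − ∠C − ∠B = 24.20°.
Law of sines: c = a·sin C/sin A ≈ 711.28.
Law of sines: b = a·sin B/sin A ≈ 582.53.
Area = ½·a·c·sin B ≈ 84924.
The altitude from C has length 2·area/c ≈ 238.79.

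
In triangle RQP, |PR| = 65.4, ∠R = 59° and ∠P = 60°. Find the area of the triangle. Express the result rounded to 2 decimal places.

1815.11

The third angle is ∠Q = 180° − ∠P − ∠R = 61.00°.
Law of sines: |QP| = |PR|·sin R/sin Q ≈ 64.095.
Law of sines: |RQ| = |PR|·sin P/sin Q ≈ 64.757.
Area = ½·|PR|·|QP|·sin P ≈ 1815.1.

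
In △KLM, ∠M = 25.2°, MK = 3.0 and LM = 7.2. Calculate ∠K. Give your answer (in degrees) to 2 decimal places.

By the law of cosines, KL² = LM² + MK² − 2·LM·MK·cos M = 21.751, so KL ≈ 4.6638.
Law of cosines again: cos K = (MK² + KL² − LM²)/(2·MK·KL) ≈ -0.75362, so ∠K ≈ 138.90°.

138.90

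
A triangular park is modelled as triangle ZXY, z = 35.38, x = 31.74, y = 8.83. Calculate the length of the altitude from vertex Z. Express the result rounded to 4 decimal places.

7.5647

Semiperimeter s = (35.38 + 31.74 + 8.83)/2 = 37.975.
Heron's formula: area = √(37.975·2.595·6.235·29.145) ≈ 133.82.
The altitude from Z has length 2·area/z ≈ 7.5647.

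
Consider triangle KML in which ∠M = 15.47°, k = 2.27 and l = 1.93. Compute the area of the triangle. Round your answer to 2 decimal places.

Area = ½·l·k·sin M ≈ 0.58429.

area ≈ 0.58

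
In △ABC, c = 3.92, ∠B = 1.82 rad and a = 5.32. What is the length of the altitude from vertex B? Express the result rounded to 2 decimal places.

By the law of cosines, b² = c² + a² − 2·c·a·cos B = 53.956, so b ≈ 7.3454.
Area = ½·c·a·sin B ≈ 10.105.
The altitude from B has length 2·area/b ≈ 2.7514.

h_B ≈ 2.75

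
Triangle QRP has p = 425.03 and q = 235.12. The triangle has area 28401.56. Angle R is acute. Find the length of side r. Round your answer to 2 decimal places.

267.38

From area = ½·p·q·sin R, we get sin R = 2·area/(p·q) ≈ 0.56841.
Taking the acute solution, ∠R ≈ 34.64°.
Law of cosines then gives r ≈ 267.38.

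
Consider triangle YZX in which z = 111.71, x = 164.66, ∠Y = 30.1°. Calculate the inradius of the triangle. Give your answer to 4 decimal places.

By the law of cosines, y² = z² + x² − 2·z·x·cos Y = 7764.6, so y ≈ 88.117.
Area = ½·z·x·sin Y ≈ 4612.4.
Semiperimeter s = (88.117+111.71+164.66)/2 = 182.24.
Inradius = area/s = 4612.4/182.24 ≈ 25.309.

r ≈ 25.3092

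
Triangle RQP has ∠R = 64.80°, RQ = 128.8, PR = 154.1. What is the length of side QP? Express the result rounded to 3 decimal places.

153.083

By the law of cosines, QP² = PR² + RQ² − 2·PR·RQ·cos R = 23434, so QP ≈ 153.08.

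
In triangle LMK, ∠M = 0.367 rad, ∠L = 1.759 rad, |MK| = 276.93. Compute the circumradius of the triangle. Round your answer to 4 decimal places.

The third angle is ∠K = π − ∠L − ∠M = 1.016 rad.
Law of sines: |KL| = |MK|·sin M/sin L ≈ 101.15.
Law of sines: |LM| = |MK|·sin K/sin L ≈ 239.56.
Circumradius = |MK|/(2 sin L) ≈ 140.95.

140.9540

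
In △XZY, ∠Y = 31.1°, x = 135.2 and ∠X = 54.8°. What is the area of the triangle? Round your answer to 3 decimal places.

The third angle is ∠Z = 180° − ∠Y − ∠X = 94.10°.
Law of sines: z = x·sin Z/sin X ≈ 165.03.
Law of sines: y = x·sin Y/sin X ≈ 85.463.
Area = ½·x·z·sin Y ≈ 5762.5.

5762.485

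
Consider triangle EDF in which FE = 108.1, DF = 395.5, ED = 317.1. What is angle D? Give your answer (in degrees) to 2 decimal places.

∠D ≈ 12.06°

By the law of cosines, cos D = (ED² + DF² − FE²) / (2·ED·DF) ≈ 0.97792, so ∠D ≈ 12.06°.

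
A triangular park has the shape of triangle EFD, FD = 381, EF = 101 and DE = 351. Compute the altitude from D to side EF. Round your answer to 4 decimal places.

h_D ≈ 346.1391

Semiperimeter s = (381 + 351 + 101)/2 = 416.5.
Heron's formula: area = √(416.5·35.5·65.5·315.5) ≈ 17480.
The altitude from D has length 2·area/EF ≈ 346.14.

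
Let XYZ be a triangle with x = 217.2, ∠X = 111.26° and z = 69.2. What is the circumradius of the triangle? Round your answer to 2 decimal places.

Law of sines: sin Z = z·sin X/x ≈ 0.29692.
Since x ≥ z, only the acute value applies: ∠Z ≈ 17.27°.
Then ∠Y = 180° − ∠X − ∠Z ≈ 51.47°.
Law of sines gives y = x·sin Y/sin X ≈ 182.31.
Circumradius = x/(2 sin X) ≈ 116.53.

R ≈ 116.53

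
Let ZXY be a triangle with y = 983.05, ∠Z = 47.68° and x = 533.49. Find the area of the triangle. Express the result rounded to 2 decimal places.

Area = ½·x·y·sin Z ≈ 1.9389e+05.

193887.17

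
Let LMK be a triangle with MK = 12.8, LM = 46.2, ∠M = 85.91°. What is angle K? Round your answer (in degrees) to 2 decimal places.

∠K ≈ 78.35°

By the law of cosines, KL² = LM² + MK² − 2·LM·MK·cos M = 2213.9, so KL ≈ 47.052.
Law of cosines again: cos K = (MK² + KL² − LM²)/(2·MK·KL) ≈ 0.20201, so ∠K ≈ 78.35°.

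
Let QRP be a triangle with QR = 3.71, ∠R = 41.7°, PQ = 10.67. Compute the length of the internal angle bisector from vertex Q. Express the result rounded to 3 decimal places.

Law of sines: sin P = QR·sin R/PQ ≈ 0.23130.
Since PQ ≥ QR, only the acute value applies: ∠P ≈ 13.37°.
Then ∠Q = 180° − ∠R − ∠P ≈ 124.93°.
Law of sines gives RP = PQ·sin Q/sin R ≈ 13.151.
The bisector from Q has length 2·PQ·QR·cos(∠Q/2)/(PQ+QR) ≈ 2.5454.

2.545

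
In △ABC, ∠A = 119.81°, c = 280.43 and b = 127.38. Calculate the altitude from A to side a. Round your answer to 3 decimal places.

h_A ≈ 85.837

By the law of cosines, a² = b² + c² − 2·b·c·cos A = 1.3038e+05, so a ≈ 361.09.
Area = ½·b·c·sin A ≈ 15497.
The altitude from A has length 2·area/a ≈ 85.837.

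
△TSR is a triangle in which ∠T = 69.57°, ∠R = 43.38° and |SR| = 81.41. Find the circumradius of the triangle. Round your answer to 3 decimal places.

43.437

The third angle is ∠S = 180° − ∠R − ∠T = 67.05°.
Law of sines: |RT| = |SR|·sin S/sin T ≈ 79.998.
Law of sines: |TS| = |SR|·sin R/sin T ≈ 59.668.
Circumradius = |SR|/(2 sin T) ≈ 43.437.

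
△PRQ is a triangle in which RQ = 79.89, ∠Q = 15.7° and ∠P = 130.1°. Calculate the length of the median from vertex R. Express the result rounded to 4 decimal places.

The third angle is ∠R = 180° − ∠Q − ∠P = 34.20°.
Law of sines: QP = RQ·sin R/sin P ≈ 58.705.
Law of sines: PR = RQ·sin Q/sin P ≈ 28.262.
Median from R: ½√(2·PR² + 2·RQ² − QP²) ≈ 52.24.

m_R ≈ 52.2399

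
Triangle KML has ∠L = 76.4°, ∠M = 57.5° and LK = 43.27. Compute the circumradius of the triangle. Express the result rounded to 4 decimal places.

The third angle is ∠K = 180° − ∠M − ∠L = 46.10°.
Law of sines: ML = LK·sin K/sin M ≈ 36.968.
Law of sines: KM = LK·sin L/sin M ≈ 49.866.
Circumradius = LK/(2 sin M) ≈ 25.652.

25.6524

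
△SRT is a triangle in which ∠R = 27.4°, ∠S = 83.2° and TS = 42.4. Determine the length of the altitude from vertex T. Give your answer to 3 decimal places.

h_T ≈ 42.102

The third angle is ∠T = 180° − ∠S − ∠R = 69.40°.
Law of sines: RT = TS·sin S/sin R ≈ 91.486.
Law of sines: SR = TS·sin T/sin R ≈ 86.243.
Area = ½·TS·RT·sin T ≈ 1815.5.
The altitude from T has length 2·area/SR ≈ 42.102.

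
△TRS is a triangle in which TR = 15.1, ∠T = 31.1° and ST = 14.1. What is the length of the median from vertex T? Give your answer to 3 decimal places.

By the law of cosines, RS² = ST² + TR² − 2·ST·TR·cos T = 62.204, so RS ≈ 7.887.
Median from T: ½√(2·ST² + 2·TR² − RS²) ≈ 14.066.

14.066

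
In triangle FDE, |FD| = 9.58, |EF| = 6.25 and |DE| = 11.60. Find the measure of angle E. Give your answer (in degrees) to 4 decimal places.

By the law of cosines, cos E = (|DE|² + |EF|² − |FD|²) / (2·|DE|·|EF|) ≈ 0.56446, so ∠E ≈ 55.64°.

∠E ≈ 55.6355°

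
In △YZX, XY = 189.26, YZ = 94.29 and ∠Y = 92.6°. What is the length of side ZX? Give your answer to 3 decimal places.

215.242

By the law of cosines, ZX² = XY² + YZ² − 2·XY·YZ·cos Y = 46329, so ZX ≈ 215.24.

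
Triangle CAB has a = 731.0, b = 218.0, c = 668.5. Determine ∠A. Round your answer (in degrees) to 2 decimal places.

∠A ≈ 97.88°

By the law of cosines, cos A = (b² + c² − a²) / (2·b·c) ≈ -0.13705, so ∠A ≈ 97.88°.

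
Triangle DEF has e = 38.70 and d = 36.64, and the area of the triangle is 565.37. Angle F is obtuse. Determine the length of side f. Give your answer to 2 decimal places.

67.46

From area = ½·d·e·sin F, we get sin F = 2·area/(d·e) ≈ 0.79744.
Taking the obtuse solution, ∠F ≈ 127.11°.
Law of cosines then gives f ≈ 67.464.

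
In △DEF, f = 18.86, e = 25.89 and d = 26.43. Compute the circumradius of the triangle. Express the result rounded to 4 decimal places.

14.0270

By the law of cosines, cos D = (e² + f² − d²) / (2·e·f) ≈ 0.33530, so ∠D ≈ 1.2289 rad.
Circumradius = d/(2 sin D) ≈ 14.027.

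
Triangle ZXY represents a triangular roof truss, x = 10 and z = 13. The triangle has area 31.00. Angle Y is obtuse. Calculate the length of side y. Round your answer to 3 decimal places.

From area = ½·z·x·sin Y, we get sin Y = 2·area/(z·x) ≈ 0.47692.
Taking the obtuse solution, ∠Y ≈ 151.52°.
Law of cosines then gives y ≈ 22.305.

22.305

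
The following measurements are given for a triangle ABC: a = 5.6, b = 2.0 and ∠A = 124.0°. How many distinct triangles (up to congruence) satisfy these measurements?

b·sin A = 2.0·sin(124.0°) ≈ 1.658.
Since ∠A is not acute, a triangle exists only if a > b; here a > b, so there is exactly one triangle.

1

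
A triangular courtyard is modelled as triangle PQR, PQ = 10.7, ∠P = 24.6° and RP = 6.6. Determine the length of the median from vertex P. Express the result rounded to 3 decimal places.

8.463

By the law of cosines, QR² = RP² + PQ² − 2·RP·PQ·cos P = 29.629, so QR ≈ 5.4433.
Median from P: ½√(2·RP² + 2·PQ² − QR²) ≈ 8.4627.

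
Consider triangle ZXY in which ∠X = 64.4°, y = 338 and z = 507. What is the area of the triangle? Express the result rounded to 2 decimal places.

77271.72

Area = ½·y·z·sin X ≈ 77272.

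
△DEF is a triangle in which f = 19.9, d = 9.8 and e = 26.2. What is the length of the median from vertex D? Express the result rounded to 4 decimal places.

22.7424

Median from D: ½√(2·e² + 2·f² − d²) ≈ 22.742.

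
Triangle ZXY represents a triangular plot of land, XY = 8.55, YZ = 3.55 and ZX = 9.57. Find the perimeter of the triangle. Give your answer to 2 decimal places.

Perimeter = 8.55 + 3.55 + 9.57 = 21.67.

perimeter ≈ 21.67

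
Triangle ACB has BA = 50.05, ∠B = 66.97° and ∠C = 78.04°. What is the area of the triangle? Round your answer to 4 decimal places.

area ≈ 675.6503

The third angle is ∠A = 180° − ∠C − ∠B = 34.99°.
Law of sines: CB = BA·sin A/sin C ≈ 29.337.
Law of sines: AC = BA·sin B/sin C ≈ 47.083.
Area = ½·BA·CB·sin B ≈ 675.65.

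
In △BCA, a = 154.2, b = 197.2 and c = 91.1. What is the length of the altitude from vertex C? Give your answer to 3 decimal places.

Semiperimeter s = (197.2 + 91.1 + 154.2)/2 = 221.25.
Heron's formula: area = √(221.25·24.05·130.15·67.05) ≈ 6814.3.
The altitude from C has length 2·area/c ≈ 149.6.

149.600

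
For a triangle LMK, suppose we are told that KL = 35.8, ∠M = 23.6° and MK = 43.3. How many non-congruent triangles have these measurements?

MK·sin M = 43.3·sin(23.6°) ≈ 17.34.
Since MK sin M < KL < MK (17.34 < 35.8 < 43.3), two triangles exist.

2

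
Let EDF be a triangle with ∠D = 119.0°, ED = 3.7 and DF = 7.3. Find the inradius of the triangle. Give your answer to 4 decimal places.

r ≈ 1.1439

By the law of cosines, FE² = ED² + DF² − 2·ED·DF·cos D = 93.169, so FE ≈ 9.6524.
Area = ½·ED·DF·sin D ≈ 11.812.
Semiperimeter s = (7.3+9.6524+3.7)/2 = 10.326.
Inradius = area/s = 11.812/10.326 ≈ 1.1439.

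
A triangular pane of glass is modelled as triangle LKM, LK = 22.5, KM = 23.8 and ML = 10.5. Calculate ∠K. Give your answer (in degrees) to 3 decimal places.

26.021

By the law of cosines, cos K = (LK² + KM² − ML²) / (2·LK·KM) ≈ 0.89864, so ∠K ≈ 26.02°.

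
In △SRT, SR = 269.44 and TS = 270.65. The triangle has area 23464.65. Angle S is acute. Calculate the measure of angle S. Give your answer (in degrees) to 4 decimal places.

∠S ≈ 40.0561°

From area = ½·TS·SR·sin S, we get sin S = 2·area/(TS·SR) ≈ 0.64354.
Taking the acute solution, ∠S ≈ 40.06°.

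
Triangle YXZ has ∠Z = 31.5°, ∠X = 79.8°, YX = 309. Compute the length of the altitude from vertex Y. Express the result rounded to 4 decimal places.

h_Y ≈ 304.1164

The third angle is ∠Y = 180° − ∠X − ∠Z = 68.70°.
Law of sines: XZ = YX·sin Y/sin Z ≈ 550.99.
Law of sines: ZY = YX·sin X/sin Z ≈ 582.04.
Area = ½·YX·XZ·sin X ≈ 83783.
The altitude from Y has length 2·area/XZ ≈ 304.12.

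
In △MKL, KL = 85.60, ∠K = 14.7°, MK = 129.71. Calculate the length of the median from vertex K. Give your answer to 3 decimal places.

By the law of cosines, LM² = MK² + KL² − 2·MK·KL·cos K = 2672.6, so LM ≈ 51.697.
Median from K: ½√(2·MK² + 2·KL² − LM²) ≈ 106.81.

m_K ≈ 106.808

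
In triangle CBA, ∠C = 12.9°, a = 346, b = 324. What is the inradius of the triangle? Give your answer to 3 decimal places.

33.442

By the law of cosines, c² = b² + a² − 2·b·a·cos C = 6142.7, so c ≈ 78.376.
Area = ½·b·a·sin C ≈ 12514.
Semiperimeter s = (78.376+324+346)/2 = 374.19.
Inradius = area/s = 12514/374.19 ≈ 33.442.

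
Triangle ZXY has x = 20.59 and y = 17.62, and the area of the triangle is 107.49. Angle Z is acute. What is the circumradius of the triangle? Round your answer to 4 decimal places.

From area = ½·x·y·sin Z, we get sin Z = 2·area/(x·y) ≈ 0.59256.
Taking the acute solution, ∠Z ≈ 0.634 rad.
Law of cosines then gives z ≈ 12.245.
Circumradius = z/(2 sin Z) ≈ 10.332.

R ≈ 10.3319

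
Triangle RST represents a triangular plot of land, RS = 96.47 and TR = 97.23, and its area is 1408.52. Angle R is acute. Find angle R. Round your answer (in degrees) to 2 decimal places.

17.48

From area = ½·TR·RS·sin R, we get sin R = 2·area/(TR·RS) ≈ 0.30033.
Taking the acute solution, ∠R ≈ 17.48°.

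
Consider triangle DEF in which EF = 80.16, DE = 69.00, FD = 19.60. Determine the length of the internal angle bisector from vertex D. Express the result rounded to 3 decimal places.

By the law of cosines, cos D = (FD² + DE² − EF²) / (2·FD·DE) ≈ -0.47340, so ∠D ≈ 118.26°.
The bisector from D has length 2·FD·DE·cos(∠D/2)/(FD+DE) ≈ 15.665.

t_D ≈ 15.665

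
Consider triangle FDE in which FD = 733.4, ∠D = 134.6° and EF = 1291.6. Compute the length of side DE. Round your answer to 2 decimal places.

666.37

Law of sines: sin E = FD·sin D/EF ≈ 0.40430.
Since EF ≥ FD, only the acute value applies: ∠E ≈ 23.85°.
Then ∠F = 180° − ∠D − ∠E ≈ 21.55°.
Law of sines gives DE = EF·sin F/sin D ≈ 666.37.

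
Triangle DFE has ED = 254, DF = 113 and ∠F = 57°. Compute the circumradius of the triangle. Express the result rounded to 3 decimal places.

151.430

Law of sines: sin E = DF·sin F/ED ≈ 0.37311.
Since ED ≥ DF, only the acute value applies: ∠E ≈ 21.91°.
Then ∠D = 180° − ∠F − ∠E ≈ 101.09°.
Law of sines gives FE = ED·sin D/sin F ≈ 297.2.
Circumradius = ED/(2 sin F) ≈ 151.43.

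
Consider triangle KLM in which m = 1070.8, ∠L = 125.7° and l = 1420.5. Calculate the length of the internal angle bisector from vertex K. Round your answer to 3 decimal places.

t_K ≈ 1208.387

Law of sines: sin M = m·sin L/l ≈ 0.61216.
Since l ≥ m, only the acute value applies: ∠M ≈ 37.75°.
Then ∠K = 180° − ∠L − ∠M ≈ 16.55°.
Law of sines gives k = l·sin K/sin L ≈ 498.38.
The bisector from K has length 2·l·m·cos(∠K/2)/(l+m) ≈ 1208.4.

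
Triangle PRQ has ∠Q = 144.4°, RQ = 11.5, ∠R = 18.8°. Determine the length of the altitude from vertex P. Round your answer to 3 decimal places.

The third angle is ∠P = 180° − ∠R − ∠Q = 16.80°.
Law of sines: QP = RQ·sin R/sin P ≈ 12.822.
Law of sines: PR = RQ·sin Q/sin P ≈ 23.162.
Area = ½·RQ·QP·sin Q ≈ 42.919.
The altitude from P has length 2·area/RQ ≈ 7.4642.

h_P ≈ 7.464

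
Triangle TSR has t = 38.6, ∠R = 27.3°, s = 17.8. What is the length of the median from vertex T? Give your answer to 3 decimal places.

8.876

By the law of cosines, r² = t² + s² − 2·t·s·cos R = 585.7, so r ≈ 24.201.
Median from T: ½√(2·s² + 2·r² − t²) ≈ 8.8757.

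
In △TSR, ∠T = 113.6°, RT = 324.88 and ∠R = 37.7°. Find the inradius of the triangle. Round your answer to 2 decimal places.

The third angle is ∠S = 180° − ∠R − ∠T = 28.70°.
Law of sines: SR = RT·sin T/sin S ≈ 619.94.
Law of sines: TS = RT·sin R/sin S ≈ 413.71.
Area = ½·RT·SR·sin R ≈ 61582.
Semiperimeter s = (619.94+324.88+413.71)/2 = 679.26.
Inradius = area/s = 61582/679.26 ≈ 90.66.

r ≈ 90.66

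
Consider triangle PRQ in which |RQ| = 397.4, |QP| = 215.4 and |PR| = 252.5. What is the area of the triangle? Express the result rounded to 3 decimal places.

24431.208

Semiperimeter s = (397.4 + 215.4 + 252.5)/2 = 432.65.
Heron's formula: area = √(432.65·35.25·217.25·180.15) ≈ 24431.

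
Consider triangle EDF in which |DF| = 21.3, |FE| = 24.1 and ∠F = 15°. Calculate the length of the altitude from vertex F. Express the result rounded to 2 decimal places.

h_F ≈ 20.30

By the law of cosines, |ED|² = |DF|² + |FE|² − 2·|DF|·|FE|·cos F = 42.823, so |ED| ≈ 6.5439.
Area = ½·|DF|·|FE|·sin F ≈ 66.43.
The altitude from F has length 2·area/|ED| ≈ 20.303.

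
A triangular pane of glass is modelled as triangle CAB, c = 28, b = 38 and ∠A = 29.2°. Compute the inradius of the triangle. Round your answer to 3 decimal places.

By the law of cosines, a² = b² + c² − 2·b·c·cos A = 370.42, so a ≈ 19.246.
Area = ½·b·c·sin A ≈ 259.54.
Semiperimeter s = (28+19.246+38)/2 = 42.623.
Inradius = area/s = 259.54/42.623 ≈ 6.0892.

6.089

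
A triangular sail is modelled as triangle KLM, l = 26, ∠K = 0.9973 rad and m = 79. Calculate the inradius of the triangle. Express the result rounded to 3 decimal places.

By the law of cosines, k² = l² + m² − 2·l·m·cos K = 4688.1, so k ≈ 68.47.
Area = ½·l·m·sin K ≈ 862.69.
Semiperimeter s = (68.47+26+79)/2 = 86.735.
Inradius = area/s = 862.69/86.735 ≈ 9.9463.

r ≈ 9.946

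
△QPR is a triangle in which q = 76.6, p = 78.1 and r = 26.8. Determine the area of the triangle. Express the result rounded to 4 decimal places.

area ≈ 1019.2180

Semiperimeter s = (76.6 + 78.1 + 26.8)/2 = 90.75.
Heron's formula: area = √(90.75·14.15·12.65·63.95) ≈ 1019.2.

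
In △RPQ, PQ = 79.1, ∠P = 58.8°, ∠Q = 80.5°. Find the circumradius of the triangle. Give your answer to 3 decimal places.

60.650

The third angle is ∠R = 180° − ∠P − ∠Q = 40.70°.
Law of sines: QR = PQ·sin P/sin R ≈ 103.76.
Law of sines: RP = PQ·sin Q/sin R ≈ 119.64.
Circumradius = PQ/(2 sin R) ≈ 60.65.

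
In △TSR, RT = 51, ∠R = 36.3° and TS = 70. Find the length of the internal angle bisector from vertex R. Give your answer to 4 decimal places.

Law of sines: sin S = RT·sin R/TS ≈ 0.43132.
Since TS ≥ RT, only the acute value applies: ∠S ≈ 25.55°.
Then ∠T = 180° − ∠R − ∠S ≈ 118.15°.
Law of sines gives SR = TS·sin T/sin R ≈ 104.26.
The bisector from R has length 2·SR·RT·cos(∠R/2)/(SR+RT) ≈ 65.086.

t_R ≈ 65.0861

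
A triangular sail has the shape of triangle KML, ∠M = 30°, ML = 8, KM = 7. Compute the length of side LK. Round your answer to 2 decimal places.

4.00

By the law of cosines, LK² = KM² + ML² − 2·KM·ML·cos M = 16.005, so LK ≈ 4.0006.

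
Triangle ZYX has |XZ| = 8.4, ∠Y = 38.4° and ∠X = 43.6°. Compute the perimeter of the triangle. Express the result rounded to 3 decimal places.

31.118

The third angle is ∠Z = 180° − ∠Y − ∠X = 98.00°.
Law of sines: |YX| = |XZ|·sin Z/sin Y ≈ 13.392.
Law of sines: |ZY| = |XZ|·sin X/sin Y ≈ 9.326.
Semiperimeter s = (13.392+8.4+9.326)/2 = 15.559.
Perimeter = 13.392 + 8.4 + 9.326 = 31.118.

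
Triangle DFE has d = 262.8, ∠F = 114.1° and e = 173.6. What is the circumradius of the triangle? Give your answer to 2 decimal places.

By the law of cosines, f² = e² + d² − 2·e·d·cos F = 1.3646e+05, so f ≈ 369.4.
Area = ½·e·d·sin F ≈ 20823.
Circumradius = f/(2 sin F) ≈ 202.34.

202.34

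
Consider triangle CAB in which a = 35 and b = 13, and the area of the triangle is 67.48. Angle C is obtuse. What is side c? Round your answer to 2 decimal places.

From area = ½·a·b·sin C, we get sin C = 2·area/(a·b) ≈ 0.29662.
Taking the obtuse solution, ∠C ≈ 162.75°.
Law of cosines then gives c ≈ 47.571.

47.57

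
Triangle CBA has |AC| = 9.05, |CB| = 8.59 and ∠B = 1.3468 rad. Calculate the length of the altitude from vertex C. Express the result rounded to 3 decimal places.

Law of sines: sin A = |CB|·sin B/|AC| ≈ 0.92546.
Since |AC| ≥ |CB|, only the acute value applies: ∠A ≈ 1.1822 rad.
Then ∠C = π − ∠B − ∠A ≈ 0.6125 rad.
Law of sines gives |BA| = |AC|·sin C/sin B ≈ 5.3367.
Area = ½·|AC|·|CB|·sin C ≈ 22.348.
The altitude from C has length 2·area/|BA| ≈ 8.3754.

8.375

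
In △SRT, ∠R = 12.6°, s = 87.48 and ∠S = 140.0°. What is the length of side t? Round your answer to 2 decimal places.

62.63

The third angle is ∠T = 180° − ∠S − ∠R = 27.40°.
Law of sines: t = s·sin T/sin S ≈ 62.631.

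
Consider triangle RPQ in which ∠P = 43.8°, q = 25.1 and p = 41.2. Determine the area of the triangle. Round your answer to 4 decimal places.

Law of sines: sin Q = q·sin P/p ≈ 0.42167.
Since p ≥ q, only the acute value applies: ∠Q ≈ 24.94°.
Then ∠R = 180° − ∠P − ∠Q ≈ 111.26°.
Law of sines gives r = p·sin R/sin P ≈ 55.474.
Area = ½·p·q·sin R ≈ 481.87.

area ≈ 481.8714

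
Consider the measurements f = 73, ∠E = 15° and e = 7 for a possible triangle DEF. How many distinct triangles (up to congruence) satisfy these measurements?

f·sin E = 73·sin(15°) ≈ 18.89.
Since e = 7 < 18.89 = f sin E, no triangle exists.

0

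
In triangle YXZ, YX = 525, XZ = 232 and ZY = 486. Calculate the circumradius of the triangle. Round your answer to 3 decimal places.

263.036

By the law of cosines, cos Y = (ZY² + YX² − XZ²) / (2·ZY·YX) ≈ 0.89751, so ∠Y ≈ 26.17°.
Circumradius = XZ/(2 sin Y) ≈ 263.04.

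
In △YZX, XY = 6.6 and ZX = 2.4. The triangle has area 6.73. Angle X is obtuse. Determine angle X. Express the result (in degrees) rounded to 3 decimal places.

∠X ≈ 121.816°

From area = ½·ZX·XY·sin X, we get sin X = 2·area/(ZX·XY) ≈ 0.84975.
Taking the obtuse solution, ∠X ≈ 121.82°.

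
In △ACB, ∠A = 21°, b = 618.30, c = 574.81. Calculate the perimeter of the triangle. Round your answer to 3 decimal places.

1414.702

By the law of cosines, a² = c² + b² − 2·c·b·cos A = 49103, so a ≈ 221.59.
Semiperimeter s = (221.59+574.81+618.3)/2 = 707.35.
Perimeter = 221.59 + 574.81 + 618.3 = 1414.7.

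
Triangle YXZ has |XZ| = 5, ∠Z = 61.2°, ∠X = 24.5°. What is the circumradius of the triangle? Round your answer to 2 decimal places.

2.51

The third angle is ∠Y = 180° − ∠X − ∠Z = 94.30°.
Law of sines: |ZY| = |XZ|·sin X/sin Y ≈ 2.0793.
Law of sines: |YX| = |XZ|·sin Z/sin Y ≈ 4.3939.
Circumradius = |XZ|/(2 sin Y) ≈ 2.5071.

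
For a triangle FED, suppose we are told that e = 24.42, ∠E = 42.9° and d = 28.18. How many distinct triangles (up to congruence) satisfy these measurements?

2

d·sin E = 28.18·sin(42.9°) ≈ 19.18.
Since d sin E < e < d (19.18 < 24.42 < 28.18), two triangles exist.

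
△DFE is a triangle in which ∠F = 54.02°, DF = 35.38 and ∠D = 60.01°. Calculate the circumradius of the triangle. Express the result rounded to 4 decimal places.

R ≈ 19.3686

The third angle is ∠E = 180° − ∠D − ∠F = 65.97°.
Law of sines: FE = DF·sin D/sin E ≈ 33.551.
Law of sines: ED = DF·sin F/sin E ≈ 31.347.
Circumradius = DF/(2 sin E) ≈ 19.369.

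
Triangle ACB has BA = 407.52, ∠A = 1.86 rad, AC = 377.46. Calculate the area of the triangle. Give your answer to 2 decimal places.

area ≈ 73717.22

Area = ½·BA·AC·sin A ≈ 73717.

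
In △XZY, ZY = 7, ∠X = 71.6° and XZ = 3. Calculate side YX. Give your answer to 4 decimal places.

7.3420

Law of sines: sin Y = XZ·sin X/ZY ≈ 0.40666.
Since ZY ≥ XZ, only the acute value applies: ∠Y ≈ 24.00°.
Then ∠Z = 180° − ∠X − ∠Y ≈ 84.40°.
Law of sines gives YX = ZY·sin Z/sin X ≈ 7.342.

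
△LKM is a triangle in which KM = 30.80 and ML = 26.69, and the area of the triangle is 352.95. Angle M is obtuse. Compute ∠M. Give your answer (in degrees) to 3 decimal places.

∠M ≈ 120.829°

From area = ½·KM·ML·sin M, we get sin M = 2·area/(KM·ML) ≈ 0.85870.
Taking the obtuse solution, ∠M ≈ 120.83°.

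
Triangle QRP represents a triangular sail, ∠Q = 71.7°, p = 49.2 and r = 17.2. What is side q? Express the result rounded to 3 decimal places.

46.745

By the law of cosines, q² = r² + p² − 2·r·p·cos Q = 2185.1, so q ≈ 46.745.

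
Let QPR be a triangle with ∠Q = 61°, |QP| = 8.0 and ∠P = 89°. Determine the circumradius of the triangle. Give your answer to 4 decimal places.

The third angle is ∠R = 180° − ∠Q − ∠P = 30.00°.
Law of sines: |PR| = |QP|·sin Q/sin R ≈ 13.994.
Law of sines: |RQ| = |QP|·sin P/sin R ≈ 15.998.
Circumradius = |QP|/(2 sin R) ≈ 8.

8.0000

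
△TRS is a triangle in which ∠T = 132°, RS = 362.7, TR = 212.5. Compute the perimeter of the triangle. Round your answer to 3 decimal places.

perimeter ≈ 759.526

Law of sines: sin S = TR·sin T/RS ≈ 0.43540.
Since RS ≥ TR, only the acute value applies: ∠S ≈ 25.81°.
Then ∠R = 180° − ∠T − ∠S ≈ 22.19°.
Law of sines gives ST = RS·sin R/sin T ≈ 184.33.
Semiperimeter s = (362.7+184.33+212.5)/2 = 379.76.
Perimeter = 362.7 + 184.33 + 212.5 = 759.53.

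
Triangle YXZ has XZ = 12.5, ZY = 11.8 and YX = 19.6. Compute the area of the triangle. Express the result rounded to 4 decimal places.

Semiperimeter s = (12.5 + 11.8 + 19.6)/2 = 21.95.
Heron's formula: area = √(21.95·9.45·10.15·2.35) ≈ 70.34.

70.3396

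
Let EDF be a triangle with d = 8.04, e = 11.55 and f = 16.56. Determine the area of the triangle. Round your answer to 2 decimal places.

Semiperimeter s = (11.55 + 8.04 + 16.56)/2 = 18.075.
Heron's formula: area = √(18.075·6.525·10.035·1.515) ≈ 42.344.

area ≈ 42.34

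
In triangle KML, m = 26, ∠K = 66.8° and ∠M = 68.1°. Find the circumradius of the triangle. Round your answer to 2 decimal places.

The third angle is ∠L = 180° − ∠K − ∠M = 45.10°.
Law of sines: k = m·sin K/sin M ≈ 25.756.
Law of sines: l = m·sin L/sin M ≈ 19.849.
Circumradius = m/(2 sin M) ≈ 14.011.

14.01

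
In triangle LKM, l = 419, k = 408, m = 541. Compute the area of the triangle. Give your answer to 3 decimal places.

area ≈ 84581.143

Semiperimeter s = (419 + 408 + 541)/2 = 684.
Heron's formula: area = √(684·265·276·143) ≈ 84581.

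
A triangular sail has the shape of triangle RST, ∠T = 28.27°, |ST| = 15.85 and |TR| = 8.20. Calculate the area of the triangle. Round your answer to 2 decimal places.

Area = ½·|ST|·|TR|·sin T ≈ 30.779.

area ≈ 30.78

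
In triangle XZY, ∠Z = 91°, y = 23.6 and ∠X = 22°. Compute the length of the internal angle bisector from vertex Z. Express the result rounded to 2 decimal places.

t_Z ≈ 9.57

The third angle is ∠Y = 180° − ∠X − ∠Z = 67.00°.
Law of sines: x = y·sin X/sin Y ≈ 9.6042.
Law of sines: z = y·sin Z/sin Y ≈ 25.634.
The bisector from Z has length 2·y·x·cos(∠Z/2)/(y+x) ≈ 9.5691.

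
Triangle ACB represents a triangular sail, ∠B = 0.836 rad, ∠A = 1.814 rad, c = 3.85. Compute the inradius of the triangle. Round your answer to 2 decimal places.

1.27

The third angle is ∠C = π − ∠B − ∠A = 0.492 rad.
Law of sines: a = c·sin A/sin C ≈ 7.9162.
Law of sines: b = c·sin B/sin C ≈ 6.0517.
Area = ½·c·a·sin B ≈ 11.307.
Semiperimeter s = (7.9162+3.85+6.0517)/2 = 8.9089.
Inradius = area/s = 11.307/8.9089 ≈ 1.2691.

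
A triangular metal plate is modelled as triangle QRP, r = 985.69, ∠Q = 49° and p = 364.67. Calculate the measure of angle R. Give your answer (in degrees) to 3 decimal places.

110.761

By the law of cosines, q² = r² + p² − 2·r·p·cos Q = 6.3293e+05, so q ≈ 795.57.
Law of cosines again: cos R = (p² + q² − r²)/(2·p·q) ≈ -0.35447, so ∠R ≈ 110.76°.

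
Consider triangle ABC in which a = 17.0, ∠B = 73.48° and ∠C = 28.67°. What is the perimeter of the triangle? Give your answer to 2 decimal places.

The third angle is ∠A = 180° − ∠B − ∠C = 77.85°.
Law of sines: b = a·sin B/sin A ≈ 16.672.
Law of sines: c = a·sin C/sin A ≈ 8.3429.
Semiperimeter s = (17+16.672+8.3429)/2 = 21.007.
Perimeter = 17 + 16.672 + 8.3429 = 42.015.

perimeter ≈ 42.01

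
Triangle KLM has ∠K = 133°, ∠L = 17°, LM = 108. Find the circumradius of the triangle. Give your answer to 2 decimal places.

The third angle is ∠M = 180° − ∠K − ∠L = 30.00°.
Law of sines: MK = LM·sin L/sin K ≈ 43.175.
Law of sines: KL = LM·sin M/sin K ≈ 73.836.
Circumradius = LM/(2 sin K) ≈ 73.836.

73.84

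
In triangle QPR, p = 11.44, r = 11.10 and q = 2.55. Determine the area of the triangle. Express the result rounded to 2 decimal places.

area ≈ 14.15

Semiperimeter s = (2.55 + 11.44 + 11.1)/2 = 12.545.
Heron's formula: area = √(12.545·9.995·1.105·1.445) ≈ 14.15.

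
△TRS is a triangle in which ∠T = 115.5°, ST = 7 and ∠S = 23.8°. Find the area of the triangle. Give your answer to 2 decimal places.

The third angle is ∠R = 180° − ∠S − ∠T = 40.70°.
Law of sines: RS = ST·sin T/sin R ≈ 9.6889.
Law of sines: TR = ST·sin S/sin R ≈ 4.3319.
Area = ½·ST·RS·sin S ≈ 13.685.

13.68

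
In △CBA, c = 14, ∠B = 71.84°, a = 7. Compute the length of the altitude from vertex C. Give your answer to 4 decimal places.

By the law of cosines, b² = a² + c² − 2·a·c·cos B = 183.91, so b ≈ 13.561.
Area = ½·a·c·sin B ≈ 46.559.
The altitude from C has length 2·area/c ≈ 6.6513.

6.6513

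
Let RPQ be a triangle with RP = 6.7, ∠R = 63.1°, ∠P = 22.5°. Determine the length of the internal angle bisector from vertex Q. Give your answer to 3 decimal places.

2.445

The third angle is ∠Q = 180° − ∠R − ∠P = 94.40°.
Law of sines: PQ = RP·sin R/sin Q ≈ 5.9927.
Law of sines: QR = RP·sin P/sin Q ≈ 2.5716.
The bisector from Q has length 2·PQ·QR·cos(∠Q/2)/(PQ+QR) ≈ 2.4452.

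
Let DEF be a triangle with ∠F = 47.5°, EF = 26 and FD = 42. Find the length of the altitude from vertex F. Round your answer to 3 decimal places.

25.924

By the law of cosines, DE² = EF² + FD² − 2·EF·FD·cos F = 964.51, so DE ≈ 31.057.
Area = ½·EF·FD·sin F ≈ 402.55.
The altitude from F has length 2·area/DE ≈ 25.924.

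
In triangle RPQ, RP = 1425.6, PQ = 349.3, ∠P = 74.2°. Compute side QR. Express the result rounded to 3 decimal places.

By the law of cosines, QR² = RP² + PQ² − 2·RP·PQ·cos P = 1.8832e+06, so QR ≈ 1372.3.

1372.288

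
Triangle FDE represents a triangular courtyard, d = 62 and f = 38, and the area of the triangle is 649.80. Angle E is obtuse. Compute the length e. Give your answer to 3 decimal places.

From area = ½·f·d·sin E, we get sin E = 2·area/(f·d) ≈ 0.55161.
Taking the obtuse solution, ∠E ≈ 146.52°.
Law of cosines then gives e ≈ 96.012.

96.012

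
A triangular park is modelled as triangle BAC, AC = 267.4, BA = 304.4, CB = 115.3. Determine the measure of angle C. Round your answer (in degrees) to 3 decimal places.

By the law of cosines, cos C = (AC² + CB² − BA²) / (2·AC·CB) ≈ -0.12751, so ∠C ≈ 97.33°.

97.326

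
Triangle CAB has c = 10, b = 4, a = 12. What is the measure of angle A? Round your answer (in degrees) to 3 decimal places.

110.487

By the law of cosines, cos A = (b² + c² − a²) / (2·b·c) ≈ -0.35000, so ∠A ≈ 110.49°.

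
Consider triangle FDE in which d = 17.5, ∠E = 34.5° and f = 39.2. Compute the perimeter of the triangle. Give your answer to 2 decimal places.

perimeter ≈ 83.39

By the law of cosines, e² = f² + d² − 2·f·d·cos E = 712.19, so e ≈ 26.687.
Semiperimeter s = (39.2+17.5+26.687)/2 = 41.693.
Perimeter = 39.2 + 17.5 + 26.687 = 83.387.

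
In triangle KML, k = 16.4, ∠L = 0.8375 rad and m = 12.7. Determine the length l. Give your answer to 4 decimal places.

12.3060

By the law of cosines, l² = k² + m² − 2·k·m·cos L = 151.44, so l ≈ 12.306.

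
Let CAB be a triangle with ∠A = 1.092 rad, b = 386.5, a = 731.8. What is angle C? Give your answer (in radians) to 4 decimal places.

Law of sines: sin B = b·sin A/a ≈ 0.46876.
Since a ≥ b, only the acute value applies: ∠B ≈ 0.488 rad.
Then ∠C = π − ∠A − ∠B ≈ 1.562 rad.

∠C ≈ 1.5617 rad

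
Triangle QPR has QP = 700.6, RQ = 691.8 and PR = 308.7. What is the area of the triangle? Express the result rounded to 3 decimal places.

Semiperimeter s = (308.7 + 691.8 + 700.6)/2 = 850.55.
Heron's formula: area = √(850.55·541.85·158.75·149.95) ≈ 1.0474e+05.

area ≈ 104741.687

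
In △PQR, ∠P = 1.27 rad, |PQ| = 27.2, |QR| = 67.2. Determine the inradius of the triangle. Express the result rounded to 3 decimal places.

11.065

Law of sines: sin R = |PQ|·sin P/|QR| ≈ 0.38659.
Since |QR| ≥ |PQ|, only the acute value applies: ∠R ≈ 0.397 rad.
Then ∠Q = π − ∠P − ∠R ≈ 1.475 rad.
Law of sines gives |RP| = |QR|·sin Q/sin P ≈ 70.034.
Area = ½·|QR|·|PQ|·sin Q ≈ 909.7.
Semiperimeter s = (67.2+70.034+27.2)/2 = 82.217.
Inradius = area/s = 909.7/82.217 ≈ 11.065.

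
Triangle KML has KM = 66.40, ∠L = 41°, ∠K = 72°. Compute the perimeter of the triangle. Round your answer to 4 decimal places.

perimeter ≈ 255.8215

The third angle is ∠M = 180° − ∠L − ∠K = 67.00°.
Law of sines: ML = KM·sin K/sin L ≈ 96.257.
Law of sines: LK = KM·sin M/sin L ≈ 93.165.
Semiperimeter s = (96.257+93.165+66.4)/2 = 127.91.
Perimeter = 96.257 + 93.165 + 66.4 = 255.82.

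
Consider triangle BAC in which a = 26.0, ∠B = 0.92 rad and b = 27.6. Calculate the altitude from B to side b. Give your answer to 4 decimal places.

h_B ≈ 25.4998

Law of sines: sin A = a·sin B/b ≈ 0.74948.
Since b ≥ a, only the acute value applies: ∠A ≈ 0.847 rad.
Then ∠C = π − ∠B − ∠A ≈ 1.374 rad.
Law of sines gives c = b·sin C/sin B ≈ 34.023.
Area = ½·b·a·sin C ≈ 351.9.
The altitude from B has length 2·area/b ≈ 25.5.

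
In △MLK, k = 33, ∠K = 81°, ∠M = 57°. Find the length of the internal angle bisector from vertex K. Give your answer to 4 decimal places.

The third angle is ∠L = 180° − ∠K − ∠M = 42.00°.
Law of sines: m = k·sin M/sin K ≈ 28.021.
Law of sines: l = k·sin L/sin K ≈ 22.357.
The bisector from K has length 2·m·l·cos(∠K/2)/(m+l) ≈ 18.912.

18.9116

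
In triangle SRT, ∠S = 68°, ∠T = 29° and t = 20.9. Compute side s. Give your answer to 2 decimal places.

The third angle is ∠R = 180° − ∠T − ∠S = 83.00°.
Law of sines: s = t·sin S/sin T ≈ 39.971.

39.97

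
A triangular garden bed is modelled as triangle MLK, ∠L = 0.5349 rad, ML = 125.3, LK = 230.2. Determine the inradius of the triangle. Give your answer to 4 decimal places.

By the law of cosines, KM² = ML² + LK² − 2·ML·LK·cos L = 19062, so KM ≈ 138.06.
Area = ½·ML·LK·sin L ≈ 7351.7.
Semiperimeter s = (230.2+138.06+125.3)/2 = 246.78.
Inradius = area/s = 7351.7/246.78 ≈ 29.79.

r ≈ 29.7902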